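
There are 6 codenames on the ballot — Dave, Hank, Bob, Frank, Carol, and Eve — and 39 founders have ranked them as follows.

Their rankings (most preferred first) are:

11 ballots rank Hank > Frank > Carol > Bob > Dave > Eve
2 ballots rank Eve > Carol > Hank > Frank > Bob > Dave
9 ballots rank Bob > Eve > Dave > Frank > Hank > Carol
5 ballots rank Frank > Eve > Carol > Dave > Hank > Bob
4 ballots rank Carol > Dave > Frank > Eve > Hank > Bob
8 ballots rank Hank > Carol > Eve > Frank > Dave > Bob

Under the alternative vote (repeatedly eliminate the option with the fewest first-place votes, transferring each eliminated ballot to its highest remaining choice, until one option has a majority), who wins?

Hank

Round 1: Hank 19, Bob 9, Frank 5, Carol 4, Eve 2, Dave 0. Dave has the fewest and is eliminated.
Round 2: Hank 19, Bob 9, Frank 5, Carol 4, Eve 2. Eve has the fewest and is eliminated.
Round 3: Hank 19, Bob 9, Carol 6, Frank 5. Frank has the fewest and is eliminated.
Round 4: Hank 19, Carol 11, Bob 9. Bob has the fewest and is eliminated.
Round 5: Hank 28, Carol 11. Hank has a majority.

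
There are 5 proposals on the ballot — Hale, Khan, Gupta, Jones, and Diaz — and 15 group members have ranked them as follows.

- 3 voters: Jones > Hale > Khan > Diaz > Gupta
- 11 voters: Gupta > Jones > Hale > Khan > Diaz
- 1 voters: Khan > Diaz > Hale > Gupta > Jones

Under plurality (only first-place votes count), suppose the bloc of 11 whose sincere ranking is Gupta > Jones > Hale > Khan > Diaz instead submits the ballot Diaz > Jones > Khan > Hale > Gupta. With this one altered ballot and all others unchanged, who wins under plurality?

First-place totals with the altered ballot: Hale 0, Khan 1, Gupta 0, Jones 3, Diaz 11.
The switch changes the winner from Gupta to Diaz.

Diaz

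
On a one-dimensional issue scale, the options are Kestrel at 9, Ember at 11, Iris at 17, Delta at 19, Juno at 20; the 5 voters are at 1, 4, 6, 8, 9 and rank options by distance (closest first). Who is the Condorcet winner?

Kestrel

With single-peaked preferences on a line, the Condorcet winner is the candidate closest to the median voter.
The median voter (position 6) is closest to Kestrel at 9.
Check: Kestrel vs Ember — voters closer to Kestrel: 5 of 5.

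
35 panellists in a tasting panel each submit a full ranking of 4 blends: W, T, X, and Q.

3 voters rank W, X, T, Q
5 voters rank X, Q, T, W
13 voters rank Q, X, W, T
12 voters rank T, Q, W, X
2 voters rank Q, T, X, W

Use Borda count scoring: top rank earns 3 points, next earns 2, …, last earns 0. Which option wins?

Q

Borda scores:
  W: 3·3 + 5·0 + 13·1 + 12·1 + 2·0 = 34
  T: 3·1 + 5·1 + 13·0 + 12·3 + 2·2 = 48
  X: 3·2 + 5·3 + 13·2 + 12·0 + 2·1 = 49
  Q: 3·0 + 5·2 + 13·3 + 12·2 + 2·3 = 79
Q has the highest total.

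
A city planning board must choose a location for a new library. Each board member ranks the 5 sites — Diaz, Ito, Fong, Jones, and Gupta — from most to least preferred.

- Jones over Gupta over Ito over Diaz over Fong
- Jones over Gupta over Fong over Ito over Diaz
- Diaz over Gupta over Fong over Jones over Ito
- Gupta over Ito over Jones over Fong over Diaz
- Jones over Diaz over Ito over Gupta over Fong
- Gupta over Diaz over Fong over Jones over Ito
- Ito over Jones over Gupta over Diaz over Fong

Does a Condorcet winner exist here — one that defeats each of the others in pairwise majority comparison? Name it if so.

Jones

Head-to-head results (7 voters total):
Diaz vs Ito: Ito wins 4–3.
Diaz vs Fong: Diaz wins 5–2.
Diaz vs Jones: Jones wins 5–2.
Diaz vs Gupta: Gupta wins 5–2.
Ito vs Fong: Ito wins 4–3.
Ito vs Jones: Jones wins 5–2.
Ito vs Gupta: Gupta wins 5–2.
Fong vs Jones: Jones wins 5–2.
Fong vs Gupta: Gupta wins 7–0.
Jones vs Gupta: Jones wins 4–3.
Jones beats each rival — Diaz (5–2), Ito (5–2), Fong (5–2), Gupta (4–3) — so Jones is the Condorcet winner.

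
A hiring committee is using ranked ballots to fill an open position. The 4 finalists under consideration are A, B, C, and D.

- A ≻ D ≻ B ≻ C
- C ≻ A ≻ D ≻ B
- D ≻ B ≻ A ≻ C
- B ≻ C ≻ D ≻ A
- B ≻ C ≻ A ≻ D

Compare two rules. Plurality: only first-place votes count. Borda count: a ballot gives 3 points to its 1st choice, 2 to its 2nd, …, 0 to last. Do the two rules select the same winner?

Yes

Plurality first-place counts: A 1, B 2, C 1, D 1 → B.
Borda totals: A 7, B 9, C 7, D 7 → B.
The two rules agree on B.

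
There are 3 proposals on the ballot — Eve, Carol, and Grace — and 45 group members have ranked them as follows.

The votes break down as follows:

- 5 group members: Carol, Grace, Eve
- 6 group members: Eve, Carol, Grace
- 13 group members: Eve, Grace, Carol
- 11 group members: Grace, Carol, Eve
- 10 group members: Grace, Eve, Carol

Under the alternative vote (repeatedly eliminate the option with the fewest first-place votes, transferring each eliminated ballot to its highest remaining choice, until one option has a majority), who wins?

Round 1: Grace 21, Eve 19, Carol 5. Carol has the fewest and is eliminated.
Round 2: Grace 26, Eve 19. Grace has a majority.

Grace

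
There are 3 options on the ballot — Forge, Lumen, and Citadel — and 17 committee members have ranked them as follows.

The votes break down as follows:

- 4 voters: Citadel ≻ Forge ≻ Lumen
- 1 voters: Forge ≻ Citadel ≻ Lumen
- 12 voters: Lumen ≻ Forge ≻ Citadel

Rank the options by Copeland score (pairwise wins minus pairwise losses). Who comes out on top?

Lumen

Pairwise results:
  Forge vs Lumen: Lumen wins 12–5.
  Forge vs Citadel: Forge wins 13–4.
  Lumen vs Citadel: Lumen wins 12–5.
Copeland scores (wins − losses):
  Forge: 1 − 1 = 0
  Lumen: 2 − 0 = 2
  Citadel: 0 − 2 = -2
Lumen has the best Copeland score.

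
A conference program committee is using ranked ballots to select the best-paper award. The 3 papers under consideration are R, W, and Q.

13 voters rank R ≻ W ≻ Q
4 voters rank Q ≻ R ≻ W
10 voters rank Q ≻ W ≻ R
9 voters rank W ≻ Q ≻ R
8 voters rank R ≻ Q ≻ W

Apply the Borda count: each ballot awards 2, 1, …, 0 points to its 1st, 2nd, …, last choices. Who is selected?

R

Borda scores:
  R: 13·2 + 4·1 + 10·0 + 9·0 + 8·2 = 46
  W: 13·1 + 4·0 + 10·1 + 9·2 + 8·0 = 41
  Q: 13·0 + 4·2 + 10·2 + 9·1 + 8·1 = 45
R has the highest total.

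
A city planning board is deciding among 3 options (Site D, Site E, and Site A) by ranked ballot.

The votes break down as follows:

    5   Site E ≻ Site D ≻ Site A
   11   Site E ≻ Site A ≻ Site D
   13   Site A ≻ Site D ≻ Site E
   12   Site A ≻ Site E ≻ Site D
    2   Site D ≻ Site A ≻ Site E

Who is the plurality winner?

Site A

First-place vote totals:
  Site D: 2
  Site E: 16
  Site A: 25
Site A has the most first-place votes.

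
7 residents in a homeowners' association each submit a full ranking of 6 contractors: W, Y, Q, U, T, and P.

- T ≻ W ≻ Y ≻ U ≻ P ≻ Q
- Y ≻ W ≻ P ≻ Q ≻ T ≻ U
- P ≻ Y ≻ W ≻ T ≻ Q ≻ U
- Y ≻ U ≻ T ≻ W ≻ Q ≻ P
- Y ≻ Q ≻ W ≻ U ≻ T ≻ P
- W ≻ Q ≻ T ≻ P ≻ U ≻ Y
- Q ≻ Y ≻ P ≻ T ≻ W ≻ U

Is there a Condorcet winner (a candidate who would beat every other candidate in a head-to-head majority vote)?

Yes

Head-to-head results (7 voters total):
W vs Y: Y wins 5–2.
W vs Q: W wins 5–2.
W vs U: W wins 6–1.
W vs T: W wins 4–3.
W vs P: W wins 5–2.
Y vs Q: Y wins 5–2.
Y vs U: Y wins 6–1.
Y vs T: Y wins 5–2.
Y vs P: Y wins 5–2.
Q vs U: Q wins 5–2.
Q vs T: Q wins 4–3.
Q vs P: Q wins 4–3.
U vs T: T wins 5–2.
U vs P: P wins 4–3.
T vs P: T wins 4–3.
Y beats each rival — W (5–2), Q (5–2), U (6–1), T (5–2), P (5–2) — so Y is the Condorcet winner.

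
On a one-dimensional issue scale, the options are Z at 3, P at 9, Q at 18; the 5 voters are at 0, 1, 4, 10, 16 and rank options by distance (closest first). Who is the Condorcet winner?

With single-peaked preferences on a line, the Condorcet winner is the candidate closest to the median voter.
The median voter (position 4) is closest to Z at 3.
Check: Z vs Q — voters closer to Z: 4 of 5.

Z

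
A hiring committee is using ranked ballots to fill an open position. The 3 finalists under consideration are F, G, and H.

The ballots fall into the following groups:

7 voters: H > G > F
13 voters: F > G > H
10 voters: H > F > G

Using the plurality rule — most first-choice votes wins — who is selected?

H

First-place vote totals:
  F: 13
  G: 0
  H: 17
H has the most first-place votes.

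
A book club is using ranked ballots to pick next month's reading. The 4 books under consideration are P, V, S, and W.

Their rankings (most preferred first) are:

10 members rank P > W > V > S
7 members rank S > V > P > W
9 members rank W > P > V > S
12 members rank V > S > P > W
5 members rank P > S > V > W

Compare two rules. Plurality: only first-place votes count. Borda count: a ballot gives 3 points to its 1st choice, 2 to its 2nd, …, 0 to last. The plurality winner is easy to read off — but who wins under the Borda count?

Plurality first-place counts: P 15, V 12, S 7, W 9 → P.
Borda totals: P 82, V 74, S 55, W 47 → P.

P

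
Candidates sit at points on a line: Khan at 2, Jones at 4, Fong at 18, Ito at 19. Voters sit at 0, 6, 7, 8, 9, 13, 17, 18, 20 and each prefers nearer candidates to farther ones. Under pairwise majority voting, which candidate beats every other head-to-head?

Jones

With single-peaked preferences on a line, the Condorcet winner is the candidate closest to the median voter.
The median voter (position 9) is closest to Jones at 4.
Check: Jones vs Fong — voters closer to Jones: 5 of 9.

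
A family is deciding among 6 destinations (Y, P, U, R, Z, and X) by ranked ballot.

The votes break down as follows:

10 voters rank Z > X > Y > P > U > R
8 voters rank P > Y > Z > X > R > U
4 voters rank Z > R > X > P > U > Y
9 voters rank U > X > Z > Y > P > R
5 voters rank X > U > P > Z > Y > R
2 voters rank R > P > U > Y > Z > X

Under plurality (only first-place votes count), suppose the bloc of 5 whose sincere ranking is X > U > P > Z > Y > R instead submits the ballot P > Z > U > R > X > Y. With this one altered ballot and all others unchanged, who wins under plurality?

Z

First-place totals with the altered ballot: Y 0, P 13, U 9, R 2, Z 14, X 0.
The winner is unchanged: still Z.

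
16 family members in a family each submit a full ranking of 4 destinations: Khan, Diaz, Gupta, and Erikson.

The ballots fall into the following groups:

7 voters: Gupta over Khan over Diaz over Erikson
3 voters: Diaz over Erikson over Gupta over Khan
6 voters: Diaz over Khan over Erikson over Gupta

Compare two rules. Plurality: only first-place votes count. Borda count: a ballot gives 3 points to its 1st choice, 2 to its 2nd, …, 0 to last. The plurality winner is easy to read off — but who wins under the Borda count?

Plurality first-place counts: Khan 0, Diaz 9, Gupta 7, Erikson 0 → Diaz.
Borda totals: Khan 26, Diaz 34, Gupta 24, Erikson 12 → Diaz.

Diaz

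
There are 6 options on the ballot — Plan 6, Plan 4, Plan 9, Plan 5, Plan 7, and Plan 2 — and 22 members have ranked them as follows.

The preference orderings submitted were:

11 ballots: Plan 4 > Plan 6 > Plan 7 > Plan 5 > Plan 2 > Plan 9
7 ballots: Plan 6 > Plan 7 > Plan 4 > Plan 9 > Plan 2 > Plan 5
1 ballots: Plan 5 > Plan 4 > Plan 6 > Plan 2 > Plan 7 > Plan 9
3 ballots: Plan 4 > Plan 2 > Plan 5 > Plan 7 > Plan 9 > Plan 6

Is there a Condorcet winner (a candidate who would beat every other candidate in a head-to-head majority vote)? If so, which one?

Plan 4

Head-to-head results (22 voters total):
Plan 6 vs Plan 4: Plan 4 wins 15–7.
Plan 6 vs Plan 9: Plan 6 wins 19–3.
Plan 6 vs Plan 5: Plan 6 wins 18–4.
Plan 6 vs Plan 7: Plan 6 wins 19–3.
Plan 6 vs Plan 2: Plan 6 wins 19–3.
Plan 4 vs Plan 9: Plan 4 wins 22–0.
Plan 4 vs Plan 5: Plan 4 wins 21–1.
Plan 4 vs Plan 7: Plan 4 wins 15–7.
Plan 4 vs Plan 2: Plan 4 wins 22–0.
Plan 9 vs Plan 5: Plan 5 wins 15–7.
Plan 9 vs Plan 7: Plan 7 wins 22–0.
Plan 9 vs Plan 2: Plan 2 wins 15–7.
Plan 5 vs Plan 7: Plan 7 wins 18–4.
Plan 5 vs Plan 2: Plan 5 wins 12–10.
Plan 7 vs Plan 2: Plan 7 wins 18–4.
Plan 4 beats each rival — Plan 6 (15–7), Plan 9 (22–0), Plan 5 (21–1), Plan 7 (15–7), Plan 2 (22–0) — so Plan 4 is the Condorcet winner.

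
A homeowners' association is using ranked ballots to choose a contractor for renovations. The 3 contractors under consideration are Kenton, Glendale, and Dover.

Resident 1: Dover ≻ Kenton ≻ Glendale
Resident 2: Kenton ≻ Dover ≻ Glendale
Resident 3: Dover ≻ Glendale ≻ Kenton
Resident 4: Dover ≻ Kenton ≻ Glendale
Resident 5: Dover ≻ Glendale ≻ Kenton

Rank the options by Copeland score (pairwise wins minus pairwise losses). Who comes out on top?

Pairwise results:
  Kenton vs Glendale: Kenton wins 3–2.
  Kenton vs Dover: Dover wins 4–1.
  Glendale vs Dover: Dover wins 5–0.
Copeland scores (wins − losses):
  Kenton: 1 − 1 = 0
  Glendale: 0 − 2 = -2
  Dover: 2 − 0 = 2
Dover has the best Copeland score.

Dover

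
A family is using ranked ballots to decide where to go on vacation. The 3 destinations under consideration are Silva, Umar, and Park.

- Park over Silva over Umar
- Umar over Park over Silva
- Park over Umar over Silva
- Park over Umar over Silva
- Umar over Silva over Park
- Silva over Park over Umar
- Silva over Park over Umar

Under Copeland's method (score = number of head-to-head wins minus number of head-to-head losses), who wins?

Pairwise results:
  Silva vs Umar: Umar wins 4–3.
  Silva vs Park: Park wins 4–3.
  Umar vs Park: Park wins 5–2.
Copeland scores (wins − losses):
  Silva: 0 − 2 = -2
  Umar: 1 − 1 = 0
  Park: 2 − 0 = 2
Park has the best Copeland score.

Park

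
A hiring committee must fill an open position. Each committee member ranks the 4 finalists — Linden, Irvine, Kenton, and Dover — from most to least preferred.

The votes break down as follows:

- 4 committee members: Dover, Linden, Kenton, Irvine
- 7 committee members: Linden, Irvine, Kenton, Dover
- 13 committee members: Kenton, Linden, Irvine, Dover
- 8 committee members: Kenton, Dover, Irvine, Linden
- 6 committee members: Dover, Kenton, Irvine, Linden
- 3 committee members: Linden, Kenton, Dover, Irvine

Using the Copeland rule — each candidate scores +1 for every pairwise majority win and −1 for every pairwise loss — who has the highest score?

Kenton

Pairwise results:
  Linden vs Irvine: Linden wins 27–14.
  Linden vs Kenton: Kenton wins 27–14.
  Linden vs Dover: Linden wins 23–18.
  Irvine vs Kenton: Kenton wins 34–7.
  Irvine vs Dover: Dover wins 21–20.
  Kenton vs Dover: Kenton wins 31–10.
Copeland scores (wins − losses):
  Linden: 2 − 1 = 1
  Irvine: 0 − 3 = -3
  Kenton: 3 − 0 = 3
  Dover: 1 − 2 = -1
Kenton has the best Copeland score.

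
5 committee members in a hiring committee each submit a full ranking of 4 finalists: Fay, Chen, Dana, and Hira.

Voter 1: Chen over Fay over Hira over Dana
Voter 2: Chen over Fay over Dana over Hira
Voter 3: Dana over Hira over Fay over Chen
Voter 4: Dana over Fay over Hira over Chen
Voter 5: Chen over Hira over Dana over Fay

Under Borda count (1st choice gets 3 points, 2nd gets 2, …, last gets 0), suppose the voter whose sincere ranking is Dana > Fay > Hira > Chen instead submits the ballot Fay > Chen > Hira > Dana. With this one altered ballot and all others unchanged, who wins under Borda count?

Chen

Borda totals with the altered ballot: Fay 8, Chen 11, Dana 5, Hira 6.
The winner is unchanged: still Chen.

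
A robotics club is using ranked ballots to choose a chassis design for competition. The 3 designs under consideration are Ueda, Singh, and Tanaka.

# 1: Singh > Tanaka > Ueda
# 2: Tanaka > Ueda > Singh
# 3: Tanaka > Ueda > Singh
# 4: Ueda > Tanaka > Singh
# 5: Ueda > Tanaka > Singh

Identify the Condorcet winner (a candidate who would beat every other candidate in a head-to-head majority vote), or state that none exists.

Head-to-head results (5 voters total):
Ueda vs Singh: Ueda wins 4–1.
Ueda vs Tanaka: Tanaka wins 3–2.
Singh vs Tanaka: Tanaka wins 4–1.
Tanaka beats each rival — Ueda (3–2), Singh (4–1) — so Tanaka is the Condorcet winner.

Tanaka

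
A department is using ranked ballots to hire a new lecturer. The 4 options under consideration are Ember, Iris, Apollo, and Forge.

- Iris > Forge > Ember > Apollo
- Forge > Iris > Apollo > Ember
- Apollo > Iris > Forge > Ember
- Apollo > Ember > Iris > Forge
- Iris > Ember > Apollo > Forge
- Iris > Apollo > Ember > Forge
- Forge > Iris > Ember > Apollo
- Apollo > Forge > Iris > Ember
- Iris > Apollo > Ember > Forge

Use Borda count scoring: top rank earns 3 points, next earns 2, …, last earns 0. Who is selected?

Borda scores:
  Ember: 1 + 0 + 0 + 2 + 2 + 1 + 1 + 0 + 1 = 8
  Iris: 3 + 2 + 2 + 1 + 3 + 3 + 2 + 1 + 3 = 20
  Apollo: 0 + 1 + 3 + 3 + 1 + 2 + 0 + 3 + 2 = 15
  Forge: 2 + 3 + 1 + 0 + 0 + 0 + 3 + 2 + 0 = 11
Iris has the highest total.

Iris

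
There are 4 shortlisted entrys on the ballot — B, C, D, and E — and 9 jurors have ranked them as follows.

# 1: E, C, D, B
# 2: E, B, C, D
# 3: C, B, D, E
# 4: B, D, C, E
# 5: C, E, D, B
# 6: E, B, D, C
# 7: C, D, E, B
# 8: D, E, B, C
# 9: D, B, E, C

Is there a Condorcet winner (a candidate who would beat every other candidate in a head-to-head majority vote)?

Head-to-head results (9 voters total):
B vs C: B wins 5–4.
B vs D: D wins 5–4.
B vs E: E wins 6–3.
C vs D: C wins 5–4.
C vs E: E wins 5–4.
D vs E: D wins 5–4.
No candidate beats all others: B beats C beats D beats B, a majority cycle.

No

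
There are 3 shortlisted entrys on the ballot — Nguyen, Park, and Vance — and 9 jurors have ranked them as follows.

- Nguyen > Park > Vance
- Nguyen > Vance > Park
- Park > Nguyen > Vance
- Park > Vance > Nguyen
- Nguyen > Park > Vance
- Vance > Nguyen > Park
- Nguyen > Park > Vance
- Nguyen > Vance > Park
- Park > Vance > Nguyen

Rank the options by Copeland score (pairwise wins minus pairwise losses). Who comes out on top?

Nguyen

Pairwise results:
  Nguyen vs Park: Nguyen wins 6–3.
  Nguyen vs Vance: Nguyen wins 6–3.
  Park vs Vance: Park wins 6–3.
Copeland scores (wins − losses):
  Nguyen: 2 − 0 = 2
  Park: 1 − 1 = 0
  Vance: 0 − 2 = -2
Nguyen has the best Copeland score.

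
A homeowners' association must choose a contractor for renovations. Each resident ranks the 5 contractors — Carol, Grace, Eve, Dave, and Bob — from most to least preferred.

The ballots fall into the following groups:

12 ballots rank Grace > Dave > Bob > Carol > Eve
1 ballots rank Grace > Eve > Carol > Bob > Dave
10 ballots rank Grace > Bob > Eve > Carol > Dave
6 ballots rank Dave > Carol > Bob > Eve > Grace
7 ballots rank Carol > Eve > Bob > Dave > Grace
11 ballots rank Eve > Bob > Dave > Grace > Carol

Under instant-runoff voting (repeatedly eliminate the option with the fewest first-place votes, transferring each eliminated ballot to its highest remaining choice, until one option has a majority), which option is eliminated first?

Round 1: Grace 23, Eve 11, Carol 7, Dave 6, Bob 0. Bob has the fewest and is eliminated.
Round 2: Grace 23, Eve 11, Carol 7, Dave 6. Dave has the fewest and is eliminated.
Round 3: Grace 23, Carol 13, Eve 11. Eve has the fewest and is eliminated.
Round 4: Grace 34, Carol 13. Grace has a majority.

Bob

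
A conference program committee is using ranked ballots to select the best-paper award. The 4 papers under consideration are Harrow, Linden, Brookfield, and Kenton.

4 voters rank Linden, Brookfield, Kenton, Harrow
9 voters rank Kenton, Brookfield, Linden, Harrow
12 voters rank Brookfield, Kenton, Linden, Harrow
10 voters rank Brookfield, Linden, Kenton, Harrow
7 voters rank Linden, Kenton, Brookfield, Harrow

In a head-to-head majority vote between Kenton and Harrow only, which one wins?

Kenton

Ballots ranking Kenton above Harrow: 4+9+12+10+7 = 42.
Ballots ranking Harrow above Kenton: 0.
Kenton wins the head-to-head, 42–0.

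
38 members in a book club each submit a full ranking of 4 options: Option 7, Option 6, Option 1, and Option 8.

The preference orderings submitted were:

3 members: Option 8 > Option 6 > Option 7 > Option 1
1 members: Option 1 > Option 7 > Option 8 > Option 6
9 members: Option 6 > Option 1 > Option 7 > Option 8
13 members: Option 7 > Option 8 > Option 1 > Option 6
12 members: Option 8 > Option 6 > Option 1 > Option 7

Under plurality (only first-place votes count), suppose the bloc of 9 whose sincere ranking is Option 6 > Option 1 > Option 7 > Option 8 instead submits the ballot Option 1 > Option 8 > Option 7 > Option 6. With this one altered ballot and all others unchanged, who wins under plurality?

First-place totals with the altered ballot: Option 7 13, Option 6 0, Option 1 10, Option 8 15.
The winner is unchanged: still Option 8.

Option 8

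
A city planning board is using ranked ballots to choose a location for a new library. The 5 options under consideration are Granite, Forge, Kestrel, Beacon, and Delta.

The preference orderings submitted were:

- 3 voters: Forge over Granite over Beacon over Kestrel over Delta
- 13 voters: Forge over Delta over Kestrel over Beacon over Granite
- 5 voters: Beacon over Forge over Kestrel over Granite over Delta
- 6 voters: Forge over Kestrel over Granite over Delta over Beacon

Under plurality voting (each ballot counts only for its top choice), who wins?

Forge

First-place vote totals:
  Granite: 0
  Forge: 22
  Kestrel: 0
  Beacon: 5
  Delta: 0
Forge has the most first-place votes.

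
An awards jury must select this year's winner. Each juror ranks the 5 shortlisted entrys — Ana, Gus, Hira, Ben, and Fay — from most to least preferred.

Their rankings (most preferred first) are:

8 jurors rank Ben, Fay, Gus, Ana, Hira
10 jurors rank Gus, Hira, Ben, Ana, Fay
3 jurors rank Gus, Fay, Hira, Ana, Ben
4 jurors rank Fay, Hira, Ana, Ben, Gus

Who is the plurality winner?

First-place vote totals:
  Ana: 0
  Gus: 13
  Hira: 0
  Ben: 8
  Fay: 4
Gus has the most first-place votes.

Gus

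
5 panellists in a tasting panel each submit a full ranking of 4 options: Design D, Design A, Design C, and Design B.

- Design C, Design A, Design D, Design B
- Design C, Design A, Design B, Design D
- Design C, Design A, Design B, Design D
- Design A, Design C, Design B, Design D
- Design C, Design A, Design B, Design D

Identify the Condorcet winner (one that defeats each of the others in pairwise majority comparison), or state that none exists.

Head-to-head results (5 voters total):
Design D vs Design A: Design A wins 5–0.
Design D vs Design C: Design C wins 5–0.
Design D vs Design B: Design B wins 4–1.
Design A vs Design C: Design C wins 4–1.
Design A vs Design B: Design A wins 5–0.
Design C vs Design B: Design C wins 5–0.
Design C beats each rival — Design D (5–0), Design A (4–1), Design B (5–0) — so Design C is the Condorcet winner.

Design C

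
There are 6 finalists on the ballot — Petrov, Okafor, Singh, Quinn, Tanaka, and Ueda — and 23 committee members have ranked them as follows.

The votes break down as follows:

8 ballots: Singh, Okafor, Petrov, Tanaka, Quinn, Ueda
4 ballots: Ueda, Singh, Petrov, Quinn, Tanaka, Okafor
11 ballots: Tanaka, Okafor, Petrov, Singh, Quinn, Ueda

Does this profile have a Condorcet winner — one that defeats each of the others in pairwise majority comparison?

Head-to-head results (23 voters total):
Petrov vs Okafor: Okafor wins 19–4.
Petrov vs Singh: Singh wins 12–11.
Petrov vs Quinn: Petrov wins 23–0.
Petrov vs Tanaka: Petrov wins 12–11.
Petrov vs Ueda: Petrov wins 19–4.
Okafor vs Singh: Singh wins 12–11.
Okafor vs Quinn: Okafor wins 19–4.
Okafor vs Tanaka: Tanaka wins 15–8.
Okafor vs Ueda: Okafor wins 19–4.
Singh vs Quinn: Singh wins 23–0.
Singh vs Tanaka: Singh wins 12–11.
Singh vs Ueda: Singh wins 19–4.
Quinn vs Tanaka: Tanaka wins 19–4.
Quinn vs Ueda: Quinn wins 19–4.
Tanaka vs Ueda: Tanaka wins 19–4.
Singh beats each rival — Petrov (12–11), Okafor (12–11), Quinn (23–0), Tanaka (12–11), Ueda (19–4) — so Singh is the Condorcet winner.

Yes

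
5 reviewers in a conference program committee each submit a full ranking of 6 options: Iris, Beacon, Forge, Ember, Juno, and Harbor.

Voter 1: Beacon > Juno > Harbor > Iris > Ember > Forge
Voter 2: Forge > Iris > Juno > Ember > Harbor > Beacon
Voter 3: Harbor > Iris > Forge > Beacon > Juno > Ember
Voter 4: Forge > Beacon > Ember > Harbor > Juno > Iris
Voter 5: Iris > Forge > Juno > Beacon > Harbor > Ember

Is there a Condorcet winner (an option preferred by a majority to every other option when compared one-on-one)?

Head-to-head results (5 voters total):
Iris vs Beacon: Iris wins 3–2.
Iris vs Forge: Iris wins 3–2.
Iris vs Ember: Iris wins 4–1.
Iris vs Juno: Iris wins 3–2.
Iris vs Harbor: Harbor wins 3–2.
Beacon vs Forge: Forge wins 4–1.
Beacon vs Ember: Beacon wins 4–1.
Beacon vs Juno: Beacon wins 3–2.
Beacon vs Harbor: Beacon wins 3–2.
Forge vs Ember: Forge wins 4–1.
Forge vs Juno: Forge wins 4–1.
Forge vs Harbor: Forge wins 3–2.
Ember vs Juno: Juno wins 4–1.
Ember vs Harbor: Harbor wins 3–2.
Juno vs Harbor: Juno wins 3–2.
No candidate beats all others: Iris beats Beacon beats Harbor beats Iris, a majority cycle.

No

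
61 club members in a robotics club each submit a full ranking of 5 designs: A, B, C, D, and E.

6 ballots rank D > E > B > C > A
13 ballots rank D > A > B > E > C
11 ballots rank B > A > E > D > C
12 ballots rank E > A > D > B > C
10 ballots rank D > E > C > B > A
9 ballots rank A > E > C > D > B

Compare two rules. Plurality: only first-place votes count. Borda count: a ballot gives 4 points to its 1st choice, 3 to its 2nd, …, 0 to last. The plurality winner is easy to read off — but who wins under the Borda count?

D

Plurality first-place counts: A 9, B 11, C 0, D 29, E 12 → D.
Borda totals: A 144, B 104, C 44, D 160, E 158 → D.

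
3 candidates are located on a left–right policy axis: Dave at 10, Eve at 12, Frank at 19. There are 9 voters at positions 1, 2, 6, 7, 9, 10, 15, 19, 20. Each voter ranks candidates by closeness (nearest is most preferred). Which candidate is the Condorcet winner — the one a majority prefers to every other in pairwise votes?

With single-peaked preferences on a line, the Condorcet winner is the candidate closest to the median voter.
The median voter (position 9) is closest to Dave at 10.
Check: Dave vs Eve — voters closer to Dave: 6 of 9.

Dave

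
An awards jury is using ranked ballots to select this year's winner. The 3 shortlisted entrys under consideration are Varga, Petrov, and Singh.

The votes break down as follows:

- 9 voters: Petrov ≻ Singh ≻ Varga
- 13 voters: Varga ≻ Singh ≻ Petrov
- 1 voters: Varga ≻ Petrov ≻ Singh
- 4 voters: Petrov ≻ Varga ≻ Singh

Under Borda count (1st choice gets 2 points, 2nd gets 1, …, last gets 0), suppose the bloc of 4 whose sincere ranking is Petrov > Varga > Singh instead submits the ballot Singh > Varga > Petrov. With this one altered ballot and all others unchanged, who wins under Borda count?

Varga

Borda totals with the altered ballot: Varga 32, Petrov 19, Singh 30.
The winner is unchanged: still Varga.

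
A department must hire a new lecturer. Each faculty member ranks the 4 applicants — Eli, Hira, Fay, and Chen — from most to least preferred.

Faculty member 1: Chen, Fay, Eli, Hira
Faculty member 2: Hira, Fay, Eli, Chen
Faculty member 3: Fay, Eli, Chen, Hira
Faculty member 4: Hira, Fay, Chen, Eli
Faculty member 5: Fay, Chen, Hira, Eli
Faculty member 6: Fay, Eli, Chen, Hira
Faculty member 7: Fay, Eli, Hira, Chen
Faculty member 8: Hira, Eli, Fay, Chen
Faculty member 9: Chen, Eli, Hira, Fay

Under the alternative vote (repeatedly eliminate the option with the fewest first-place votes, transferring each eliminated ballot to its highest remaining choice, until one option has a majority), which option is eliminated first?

Round 1: Fay 4, Hira 3, Chen 2, Eli 0. Eli has the fewest and is eliminated.
Round 2: Fay 4, Hira 3, Chen 2. Chen has the fewest and is eliminated.
Round 3: Fay 5, Hira 4. Fay has a majority.

Eli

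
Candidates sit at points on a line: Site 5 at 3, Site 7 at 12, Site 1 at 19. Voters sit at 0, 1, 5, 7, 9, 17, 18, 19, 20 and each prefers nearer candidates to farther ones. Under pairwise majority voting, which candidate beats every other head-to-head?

With single-peaked preferences on a line, the Condorcet winner is the candidate closest to the median voter.
The median voter (position 9) is closest to Site 7 at 12.
Check: Site 7 vs Site 5 — voters closer to Site 7: 5 of 9.

Site 7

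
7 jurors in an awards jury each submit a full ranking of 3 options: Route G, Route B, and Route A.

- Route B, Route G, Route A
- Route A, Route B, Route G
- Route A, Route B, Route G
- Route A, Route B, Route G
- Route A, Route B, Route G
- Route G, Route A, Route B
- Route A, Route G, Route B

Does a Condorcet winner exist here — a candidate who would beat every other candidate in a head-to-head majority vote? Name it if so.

Head-to-head results (7 voters total):
Route G vs Route B: Route B wins 5–2.
Route G vs Route A: Route A wins 5–2.
Route B vs Route A: Route A wins 6–1.
Route A beats each rival — Route G (5–2), Route B (6–1) — so Route A is the Condorcet winner.

Route A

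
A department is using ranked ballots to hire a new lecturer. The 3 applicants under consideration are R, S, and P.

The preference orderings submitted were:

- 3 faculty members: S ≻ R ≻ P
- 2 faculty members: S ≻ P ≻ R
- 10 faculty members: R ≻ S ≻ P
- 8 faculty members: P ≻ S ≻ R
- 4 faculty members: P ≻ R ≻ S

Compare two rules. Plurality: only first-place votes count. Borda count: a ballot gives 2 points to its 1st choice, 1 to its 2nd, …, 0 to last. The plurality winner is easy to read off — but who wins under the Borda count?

S

Plurality first-place counts: R 10, S 5, P 12 → P.
Borda totals: R 27, S 28, P 26 → S.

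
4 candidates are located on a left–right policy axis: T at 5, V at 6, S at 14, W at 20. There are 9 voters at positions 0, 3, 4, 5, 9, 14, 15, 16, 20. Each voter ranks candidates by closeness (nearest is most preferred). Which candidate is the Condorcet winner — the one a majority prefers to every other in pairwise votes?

With single-peaked preferences on a line, the Condorcet winner is the candidate closest to the median voter.
The median voter (position 9) is closest to V at 6.
Check: V vs W — voters closer to V: 5 of 9.

V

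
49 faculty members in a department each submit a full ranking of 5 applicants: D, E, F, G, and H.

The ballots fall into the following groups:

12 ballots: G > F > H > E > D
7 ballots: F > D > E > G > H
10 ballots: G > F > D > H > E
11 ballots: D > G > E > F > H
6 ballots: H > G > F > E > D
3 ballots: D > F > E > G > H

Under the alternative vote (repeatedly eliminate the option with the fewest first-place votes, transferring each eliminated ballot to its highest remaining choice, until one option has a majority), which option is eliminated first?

Round 1: G 22, D 14, F 7, H 6, E 0. E has the fewest and is eliminated.
Round 2: G 22, D 14, F 7, H 6. H has the fewest and is eliminated.
Round 3: G 28, D 14, F 7. G has a majority.

E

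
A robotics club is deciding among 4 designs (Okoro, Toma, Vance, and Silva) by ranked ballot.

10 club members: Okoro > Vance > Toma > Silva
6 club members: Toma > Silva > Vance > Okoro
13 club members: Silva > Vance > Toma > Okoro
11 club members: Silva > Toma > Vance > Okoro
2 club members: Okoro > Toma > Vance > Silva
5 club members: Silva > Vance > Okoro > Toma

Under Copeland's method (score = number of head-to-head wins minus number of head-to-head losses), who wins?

Silva

Pairwise results:
  Okoro vs Toma: Toma wins 30–17.
  Okoro vs Vance: Vance wins 35–12.
  Okoro vs Silva: Silva wins 35–12.
  Toma vs Vance: Vance wins 28–19.
  Toma vs Silva: Silva wins 29–18.
  Vance vs Silva: Silva wins 35–12.
Copeland scores (wins − losses):
  Okoro: 0 − 3 = -3
  Toma: 1 − 2 = -1
  Vance: 2 − 1 = 1
  Silva: 3 − 0 = 3
Silva has the best Copeland score.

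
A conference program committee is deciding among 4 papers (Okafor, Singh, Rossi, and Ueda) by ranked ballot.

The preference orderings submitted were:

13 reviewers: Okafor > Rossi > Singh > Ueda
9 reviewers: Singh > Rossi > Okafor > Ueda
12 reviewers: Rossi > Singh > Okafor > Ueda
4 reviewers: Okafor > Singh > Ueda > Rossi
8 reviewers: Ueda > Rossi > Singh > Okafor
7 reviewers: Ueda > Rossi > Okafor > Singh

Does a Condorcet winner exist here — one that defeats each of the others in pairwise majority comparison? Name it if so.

Rossi

Head-to-head results (53 voters total):
Okafor vs Singh: Singh wins 29–24.
Okafor vs Rossi: Rossi wins 36–17.
Okafor vs Ueda: Okafor wins 38–15.
Singh vs Rossi: Rossi wins 40–13.
Singh vs Ueda: Singh wins 38–15.
Rossi vs Ueda: Rossi wins 34–19.
Rossi beats each rival — Okafor (36–17), Singh (40–13), Ueda (34–19) — so Rossi is the Condorcet winner.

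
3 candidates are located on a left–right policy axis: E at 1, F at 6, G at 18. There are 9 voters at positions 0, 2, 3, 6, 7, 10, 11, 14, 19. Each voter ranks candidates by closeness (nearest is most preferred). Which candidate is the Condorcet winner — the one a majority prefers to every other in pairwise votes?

F

With single-peaked preferences on a line, the Condorcet winner is the candidate closest to the median voter.
The median voter (position 7) is closest to F at 6.
Check: F vs E — voters closer to F: 6 of 9.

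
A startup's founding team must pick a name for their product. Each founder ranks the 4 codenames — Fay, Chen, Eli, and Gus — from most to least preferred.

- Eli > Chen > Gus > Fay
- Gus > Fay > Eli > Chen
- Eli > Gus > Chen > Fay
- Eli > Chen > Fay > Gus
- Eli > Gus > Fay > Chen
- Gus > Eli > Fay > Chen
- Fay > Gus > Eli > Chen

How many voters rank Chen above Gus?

2

Ballots ranking Chen above Gus: 2.
Ballots ranking Gus above Chen: 5.
So 2 of 7 voters prefer Chen to Gus.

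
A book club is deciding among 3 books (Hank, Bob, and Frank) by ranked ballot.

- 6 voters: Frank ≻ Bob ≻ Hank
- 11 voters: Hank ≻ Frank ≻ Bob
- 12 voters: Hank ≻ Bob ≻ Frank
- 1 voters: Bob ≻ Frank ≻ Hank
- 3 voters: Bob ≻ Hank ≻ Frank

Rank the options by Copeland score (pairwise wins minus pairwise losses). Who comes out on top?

Pairwise results:
  Hank vs Bob: Hank wins 23–10.
  Hank vs Frank: Hank wins 26–7.
  Bob vs Frank: Frank wins 17–16.
Copeland scores (wins − losses):
  Hank: 2 − 0 = 2
  Bob: 0 − 2 = -2
  Frank: 1 − 1 = 0
Hank has the best Copeland score.

Hank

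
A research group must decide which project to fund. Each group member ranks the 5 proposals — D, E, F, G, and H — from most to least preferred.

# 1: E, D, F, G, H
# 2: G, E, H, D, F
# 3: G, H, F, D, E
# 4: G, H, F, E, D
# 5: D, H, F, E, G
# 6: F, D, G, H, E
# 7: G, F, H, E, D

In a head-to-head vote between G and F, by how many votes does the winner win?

Ballots ranking G above F: 4.
Ballots ranking F above G: 3.
G wins 4–3, a margin of 1.

1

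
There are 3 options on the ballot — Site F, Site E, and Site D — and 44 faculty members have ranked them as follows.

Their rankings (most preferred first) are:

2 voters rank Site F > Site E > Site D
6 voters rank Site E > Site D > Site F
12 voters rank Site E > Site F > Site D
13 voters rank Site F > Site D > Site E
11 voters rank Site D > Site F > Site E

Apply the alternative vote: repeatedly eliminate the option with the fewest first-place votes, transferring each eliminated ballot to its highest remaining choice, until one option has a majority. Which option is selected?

Site F

Round 1: Site E 18, Site F 15, Site D 11. Site D has the fewest and is eliminated.
Round 2: Site F 26, Site E 18. Site F has a majority.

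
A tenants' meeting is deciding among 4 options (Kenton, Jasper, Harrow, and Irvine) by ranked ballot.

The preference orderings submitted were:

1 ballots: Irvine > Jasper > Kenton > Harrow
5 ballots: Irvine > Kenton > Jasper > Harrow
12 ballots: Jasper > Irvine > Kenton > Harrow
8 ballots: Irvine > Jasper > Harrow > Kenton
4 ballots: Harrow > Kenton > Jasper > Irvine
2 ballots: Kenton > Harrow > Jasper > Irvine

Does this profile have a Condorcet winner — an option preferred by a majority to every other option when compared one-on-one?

Head-to-head results (32 voters total):
Kenton vs Jasper: Jasper wins 21–11.
Kenton vs Harrow: Kenton wins 20–12.
Kenton vs Irvine: Irvine wins 26–6.
Jasper vs Harrow: Jasper wins 26–6.
Jasper vs Irvine: Jasper wins 18–14.
Harrow vs Irvine: Irvine wins 26–6.
Jasper beats each rival — Kenton (21–11), Harrow (26–6), Irvine (18–14) — so Jasper is the Condorcet winner.

Yes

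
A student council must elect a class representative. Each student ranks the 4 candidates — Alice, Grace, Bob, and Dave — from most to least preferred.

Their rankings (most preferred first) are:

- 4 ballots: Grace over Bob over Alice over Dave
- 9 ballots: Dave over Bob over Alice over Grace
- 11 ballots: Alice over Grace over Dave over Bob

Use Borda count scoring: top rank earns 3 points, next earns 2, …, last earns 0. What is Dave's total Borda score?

Borda scores:
  Alice: 4·1 + 9·1 + 11·3 = 46
  Grace: 4·3 + 9·0 + 11·2 = 34
  Bob: 4·2 + 9·2 + 11·0 = 26
  Dave: 4·0 + 9·3 + 11·1 = 38

38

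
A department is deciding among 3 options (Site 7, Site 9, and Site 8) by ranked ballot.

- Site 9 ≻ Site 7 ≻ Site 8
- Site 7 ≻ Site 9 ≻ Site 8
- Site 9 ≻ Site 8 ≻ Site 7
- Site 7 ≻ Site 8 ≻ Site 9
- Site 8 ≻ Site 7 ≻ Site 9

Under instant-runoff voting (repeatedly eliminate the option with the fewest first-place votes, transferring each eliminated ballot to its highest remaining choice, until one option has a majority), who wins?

Round 1: Site 7 2, Site 9 2, Site 8 1. Site 8 has the fewest and is eliminated.
Round 2: Site 7 3, Site 9 2. Site 7 has a majority.

Site 7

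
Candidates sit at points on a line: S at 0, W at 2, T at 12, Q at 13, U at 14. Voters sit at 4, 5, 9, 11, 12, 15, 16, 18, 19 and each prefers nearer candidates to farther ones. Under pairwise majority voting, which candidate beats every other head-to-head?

With single-peaked preferences on a line, the Condorcet winner is the candidate closest to the median voter.
The median voter (position 12) is closest to T at 12.
Check: T vs Q — voters closer to T: 5 of 9.

T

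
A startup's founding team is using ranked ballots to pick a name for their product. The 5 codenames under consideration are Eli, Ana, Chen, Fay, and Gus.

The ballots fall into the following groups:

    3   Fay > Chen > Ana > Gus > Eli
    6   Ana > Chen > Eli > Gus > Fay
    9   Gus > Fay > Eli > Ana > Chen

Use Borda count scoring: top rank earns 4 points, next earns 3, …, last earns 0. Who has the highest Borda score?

Gus

Borda scores:
  Eli: 3·0 + 6·2 + 9·2 = 30
  Ana: 3·2 + 6·4 + 9·1 = 39
  Chen: 3·3 + 6·3 + 9·0 = 27
  Fay: 3·4 + 6·0 + 9·3 = 39
  Gus: 3·1 + 6·1 + 9·4 = 45
Gus has the highest total.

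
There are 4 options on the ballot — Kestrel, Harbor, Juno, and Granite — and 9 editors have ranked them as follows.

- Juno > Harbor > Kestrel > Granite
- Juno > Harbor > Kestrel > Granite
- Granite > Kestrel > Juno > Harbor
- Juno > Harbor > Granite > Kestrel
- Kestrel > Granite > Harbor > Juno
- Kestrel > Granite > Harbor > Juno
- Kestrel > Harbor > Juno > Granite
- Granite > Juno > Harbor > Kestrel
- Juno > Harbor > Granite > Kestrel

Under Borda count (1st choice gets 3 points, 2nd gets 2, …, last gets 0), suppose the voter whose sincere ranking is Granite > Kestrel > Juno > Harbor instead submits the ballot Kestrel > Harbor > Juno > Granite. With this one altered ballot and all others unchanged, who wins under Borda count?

Borda totals with the altered ballot: Kestrel 14, Harbor 15, Juno 16, Granite 9.
The winner is unchanged: still Juno.

Juno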